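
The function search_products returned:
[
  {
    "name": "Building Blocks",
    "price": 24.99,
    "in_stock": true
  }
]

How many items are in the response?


Items: Building Blocks
1


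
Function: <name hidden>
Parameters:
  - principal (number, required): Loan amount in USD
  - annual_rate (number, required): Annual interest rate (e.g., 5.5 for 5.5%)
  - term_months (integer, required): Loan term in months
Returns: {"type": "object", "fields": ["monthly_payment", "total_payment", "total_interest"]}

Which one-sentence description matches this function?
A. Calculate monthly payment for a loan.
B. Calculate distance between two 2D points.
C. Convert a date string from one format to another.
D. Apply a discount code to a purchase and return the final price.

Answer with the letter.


Parameters principal, annual_rate, term_months and return ["monthly_payment", "total_payment", "total_interest"] fit: Calculate monthly payment for a loan.
A


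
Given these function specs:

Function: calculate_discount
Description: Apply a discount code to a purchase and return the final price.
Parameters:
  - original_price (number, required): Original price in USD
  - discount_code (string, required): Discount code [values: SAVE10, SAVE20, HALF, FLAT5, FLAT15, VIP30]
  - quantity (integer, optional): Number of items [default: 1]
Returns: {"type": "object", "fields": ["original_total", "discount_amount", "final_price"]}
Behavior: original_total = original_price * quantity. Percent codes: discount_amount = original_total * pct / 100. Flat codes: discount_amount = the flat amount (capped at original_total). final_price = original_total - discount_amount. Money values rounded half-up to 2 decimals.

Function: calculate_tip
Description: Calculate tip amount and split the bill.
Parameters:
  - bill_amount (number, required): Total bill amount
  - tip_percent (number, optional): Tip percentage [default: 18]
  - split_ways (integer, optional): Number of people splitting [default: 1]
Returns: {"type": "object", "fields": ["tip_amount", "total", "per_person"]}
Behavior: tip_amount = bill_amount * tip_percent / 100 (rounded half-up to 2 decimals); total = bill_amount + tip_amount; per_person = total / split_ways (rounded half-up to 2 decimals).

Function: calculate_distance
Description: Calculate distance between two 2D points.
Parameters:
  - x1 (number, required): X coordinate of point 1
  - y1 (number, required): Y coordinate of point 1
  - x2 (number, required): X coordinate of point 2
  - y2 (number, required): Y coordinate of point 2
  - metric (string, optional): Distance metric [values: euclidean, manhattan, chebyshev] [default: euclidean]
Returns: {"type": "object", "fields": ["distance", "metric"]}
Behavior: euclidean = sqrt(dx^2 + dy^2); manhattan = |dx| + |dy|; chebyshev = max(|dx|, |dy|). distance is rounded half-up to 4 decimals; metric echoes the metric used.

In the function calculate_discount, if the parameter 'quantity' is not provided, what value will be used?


The calculate_discount spec declares:
  - quantity (integer, optional): Number of items [default: 1]
Default:
1


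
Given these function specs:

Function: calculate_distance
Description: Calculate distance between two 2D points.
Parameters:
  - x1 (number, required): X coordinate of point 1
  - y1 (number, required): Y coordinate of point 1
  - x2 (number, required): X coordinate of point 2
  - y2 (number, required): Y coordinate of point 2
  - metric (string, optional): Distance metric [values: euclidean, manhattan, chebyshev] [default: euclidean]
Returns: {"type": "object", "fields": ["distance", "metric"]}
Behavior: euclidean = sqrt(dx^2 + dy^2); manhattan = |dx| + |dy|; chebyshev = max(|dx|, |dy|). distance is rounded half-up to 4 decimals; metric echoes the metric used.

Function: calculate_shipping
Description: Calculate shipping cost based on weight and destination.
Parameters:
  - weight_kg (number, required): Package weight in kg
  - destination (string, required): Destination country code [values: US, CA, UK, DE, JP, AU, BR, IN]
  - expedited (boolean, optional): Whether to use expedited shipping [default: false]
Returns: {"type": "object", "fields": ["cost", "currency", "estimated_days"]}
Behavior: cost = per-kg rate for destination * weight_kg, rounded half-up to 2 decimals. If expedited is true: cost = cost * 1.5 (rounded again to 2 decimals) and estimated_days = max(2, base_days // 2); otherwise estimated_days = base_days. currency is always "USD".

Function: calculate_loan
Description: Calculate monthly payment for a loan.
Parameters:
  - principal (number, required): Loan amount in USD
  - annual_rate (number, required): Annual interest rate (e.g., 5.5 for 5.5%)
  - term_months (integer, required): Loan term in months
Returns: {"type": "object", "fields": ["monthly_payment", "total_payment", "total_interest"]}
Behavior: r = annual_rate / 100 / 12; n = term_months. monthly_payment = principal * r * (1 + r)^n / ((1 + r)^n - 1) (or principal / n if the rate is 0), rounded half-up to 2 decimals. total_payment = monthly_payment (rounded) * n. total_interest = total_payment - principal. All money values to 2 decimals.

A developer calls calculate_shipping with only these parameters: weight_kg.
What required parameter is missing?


Required parameters: weight_kg, destination
Provided: weight_kg
Missing: destination
destination


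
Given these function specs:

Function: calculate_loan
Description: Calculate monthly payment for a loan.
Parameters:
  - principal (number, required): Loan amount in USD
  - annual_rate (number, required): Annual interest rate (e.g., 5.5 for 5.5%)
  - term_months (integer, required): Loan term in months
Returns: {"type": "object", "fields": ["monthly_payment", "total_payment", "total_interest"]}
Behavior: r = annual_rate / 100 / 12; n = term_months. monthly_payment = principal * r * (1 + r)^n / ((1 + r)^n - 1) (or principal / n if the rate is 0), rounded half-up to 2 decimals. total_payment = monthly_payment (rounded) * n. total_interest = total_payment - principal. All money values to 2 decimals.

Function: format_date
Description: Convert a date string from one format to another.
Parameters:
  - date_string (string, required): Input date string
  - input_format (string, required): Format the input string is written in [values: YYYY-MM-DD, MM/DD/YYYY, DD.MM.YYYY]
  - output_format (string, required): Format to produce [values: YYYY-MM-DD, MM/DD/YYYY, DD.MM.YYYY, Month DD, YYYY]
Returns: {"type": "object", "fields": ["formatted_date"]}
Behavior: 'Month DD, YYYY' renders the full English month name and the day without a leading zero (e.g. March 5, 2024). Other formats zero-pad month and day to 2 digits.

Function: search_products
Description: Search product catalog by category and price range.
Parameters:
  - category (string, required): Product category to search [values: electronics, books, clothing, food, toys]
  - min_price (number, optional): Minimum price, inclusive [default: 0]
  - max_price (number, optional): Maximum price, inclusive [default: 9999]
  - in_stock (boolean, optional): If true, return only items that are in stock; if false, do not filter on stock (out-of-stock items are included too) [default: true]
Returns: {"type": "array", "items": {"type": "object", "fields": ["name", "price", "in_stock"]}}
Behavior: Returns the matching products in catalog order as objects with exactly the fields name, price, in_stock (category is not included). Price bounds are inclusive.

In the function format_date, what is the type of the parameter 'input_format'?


The format_date spec declares:
  - input_format (string, required): Format the input string is written in [values: YYYY-MM-DD, MM/DD/YYYY, DD.MM.YYYY]
Type:
string


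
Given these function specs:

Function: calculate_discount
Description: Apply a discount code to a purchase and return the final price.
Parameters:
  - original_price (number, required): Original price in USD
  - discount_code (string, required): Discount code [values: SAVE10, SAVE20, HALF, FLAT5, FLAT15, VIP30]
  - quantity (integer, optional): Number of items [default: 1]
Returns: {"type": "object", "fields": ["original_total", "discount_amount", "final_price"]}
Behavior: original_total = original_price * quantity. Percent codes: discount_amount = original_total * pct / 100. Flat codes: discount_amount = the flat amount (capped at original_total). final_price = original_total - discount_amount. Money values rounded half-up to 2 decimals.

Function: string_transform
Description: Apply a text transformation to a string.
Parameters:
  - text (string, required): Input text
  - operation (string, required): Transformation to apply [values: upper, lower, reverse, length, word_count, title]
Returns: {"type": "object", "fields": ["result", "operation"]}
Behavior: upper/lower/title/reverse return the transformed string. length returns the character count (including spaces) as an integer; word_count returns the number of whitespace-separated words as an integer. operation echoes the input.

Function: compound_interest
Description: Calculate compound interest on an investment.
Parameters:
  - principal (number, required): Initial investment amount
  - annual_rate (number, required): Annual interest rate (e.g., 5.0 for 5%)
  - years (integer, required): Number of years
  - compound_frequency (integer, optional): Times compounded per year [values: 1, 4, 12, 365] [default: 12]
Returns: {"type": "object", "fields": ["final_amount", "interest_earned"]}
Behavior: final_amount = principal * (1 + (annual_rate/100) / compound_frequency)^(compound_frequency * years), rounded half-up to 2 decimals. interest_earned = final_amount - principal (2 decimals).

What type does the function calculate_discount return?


The calculate_discount spec declares Returns: {"type": "object", "fields": ["original_total", "discount_amount", "final_price"]}
Type:
object


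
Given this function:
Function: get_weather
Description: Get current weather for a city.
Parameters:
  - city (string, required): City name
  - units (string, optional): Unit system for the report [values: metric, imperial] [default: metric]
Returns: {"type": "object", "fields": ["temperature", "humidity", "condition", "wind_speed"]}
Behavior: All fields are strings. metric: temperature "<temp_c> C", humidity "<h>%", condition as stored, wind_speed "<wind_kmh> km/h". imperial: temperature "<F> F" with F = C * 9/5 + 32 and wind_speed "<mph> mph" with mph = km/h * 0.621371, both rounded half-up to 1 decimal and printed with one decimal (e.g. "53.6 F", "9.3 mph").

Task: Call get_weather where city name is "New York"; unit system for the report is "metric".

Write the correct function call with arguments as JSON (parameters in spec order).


Mapping each described value to its parameter name:
  'City name' -> city = "New York"
  'Unit system for the report' -> units = "metric"
get_weather({"city": "New York", "units": "metric"})


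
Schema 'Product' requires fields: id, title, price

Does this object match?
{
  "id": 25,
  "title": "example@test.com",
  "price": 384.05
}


Checking required fields... All present.
Valid - all required fields present


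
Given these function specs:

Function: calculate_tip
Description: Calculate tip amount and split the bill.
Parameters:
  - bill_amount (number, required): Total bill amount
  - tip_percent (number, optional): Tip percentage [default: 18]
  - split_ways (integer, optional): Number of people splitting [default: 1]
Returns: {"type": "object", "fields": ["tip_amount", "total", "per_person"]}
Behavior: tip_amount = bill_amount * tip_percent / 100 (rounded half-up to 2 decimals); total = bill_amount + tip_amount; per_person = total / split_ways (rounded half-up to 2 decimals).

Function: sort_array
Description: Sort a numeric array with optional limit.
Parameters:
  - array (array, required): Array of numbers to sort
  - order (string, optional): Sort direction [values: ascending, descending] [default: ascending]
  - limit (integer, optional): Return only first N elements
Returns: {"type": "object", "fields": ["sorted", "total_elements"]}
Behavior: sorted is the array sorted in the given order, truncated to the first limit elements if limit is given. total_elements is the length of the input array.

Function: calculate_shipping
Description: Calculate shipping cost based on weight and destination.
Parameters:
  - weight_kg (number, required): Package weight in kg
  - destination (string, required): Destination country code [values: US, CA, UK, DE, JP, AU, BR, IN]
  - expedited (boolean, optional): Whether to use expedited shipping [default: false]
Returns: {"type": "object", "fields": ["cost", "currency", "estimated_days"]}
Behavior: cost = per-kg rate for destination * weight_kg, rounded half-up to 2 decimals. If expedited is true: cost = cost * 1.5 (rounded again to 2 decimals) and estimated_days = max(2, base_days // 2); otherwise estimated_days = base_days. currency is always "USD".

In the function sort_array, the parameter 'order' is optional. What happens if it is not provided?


The sort_array spec declares:
  - order (string, optional): Sort direction [values: ascending, descending] [default: ascending]
It defaults to ascending


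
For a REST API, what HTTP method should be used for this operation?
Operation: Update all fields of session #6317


GET = read, POST = create, PUT = update/replace, DELETE = remove
This operation is an update/replace.
PUT


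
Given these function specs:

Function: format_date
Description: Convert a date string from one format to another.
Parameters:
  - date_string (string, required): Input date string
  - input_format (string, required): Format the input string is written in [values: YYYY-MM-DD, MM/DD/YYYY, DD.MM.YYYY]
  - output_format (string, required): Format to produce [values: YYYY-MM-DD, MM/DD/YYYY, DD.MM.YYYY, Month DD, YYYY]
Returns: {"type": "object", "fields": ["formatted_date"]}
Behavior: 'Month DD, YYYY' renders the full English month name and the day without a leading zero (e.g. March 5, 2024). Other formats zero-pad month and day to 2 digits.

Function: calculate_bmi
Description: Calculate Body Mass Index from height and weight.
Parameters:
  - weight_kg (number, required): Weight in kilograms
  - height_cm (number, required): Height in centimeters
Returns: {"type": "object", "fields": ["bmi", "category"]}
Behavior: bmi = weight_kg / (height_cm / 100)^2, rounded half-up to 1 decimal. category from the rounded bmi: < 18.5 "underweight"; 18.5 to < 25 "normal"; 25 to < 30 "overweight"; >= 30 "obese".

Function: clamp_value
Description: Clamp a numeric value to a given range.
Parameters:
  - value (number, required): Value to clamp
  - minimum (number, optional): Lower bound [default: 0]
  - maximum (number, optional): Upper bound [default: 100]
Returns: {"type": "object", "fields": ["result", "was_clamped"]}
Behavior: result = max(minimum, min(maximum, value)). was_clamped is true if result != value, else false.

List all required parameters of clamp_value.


Parameters of clamp_value and their required/optional flag:
  value: required
  minimum: optional
  maximum: optional
value


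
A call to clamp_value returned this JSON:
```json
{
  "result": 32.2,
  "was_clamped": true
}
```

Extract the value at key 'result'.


32.2


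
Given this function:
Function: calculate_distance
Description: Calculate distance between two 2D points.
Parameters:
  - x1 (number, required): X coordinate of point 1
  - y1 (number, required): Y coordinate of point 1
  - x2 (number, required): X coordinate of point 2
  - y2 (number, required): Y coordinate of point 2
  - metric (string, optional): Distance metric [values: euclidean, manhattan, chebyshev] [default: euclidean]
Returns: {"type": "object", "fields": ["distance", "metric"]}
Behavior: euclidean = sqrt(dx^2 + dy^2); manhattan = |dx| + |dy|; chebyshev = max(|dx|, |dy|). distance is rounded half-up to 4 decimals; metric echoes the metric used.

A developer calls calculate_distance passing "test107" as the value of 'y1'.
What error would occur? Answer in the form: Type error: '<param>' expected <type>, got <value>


Spec: 'y1' is declared as number; "test107" is a string.
Type error: 'y1' expected number, got "test107"


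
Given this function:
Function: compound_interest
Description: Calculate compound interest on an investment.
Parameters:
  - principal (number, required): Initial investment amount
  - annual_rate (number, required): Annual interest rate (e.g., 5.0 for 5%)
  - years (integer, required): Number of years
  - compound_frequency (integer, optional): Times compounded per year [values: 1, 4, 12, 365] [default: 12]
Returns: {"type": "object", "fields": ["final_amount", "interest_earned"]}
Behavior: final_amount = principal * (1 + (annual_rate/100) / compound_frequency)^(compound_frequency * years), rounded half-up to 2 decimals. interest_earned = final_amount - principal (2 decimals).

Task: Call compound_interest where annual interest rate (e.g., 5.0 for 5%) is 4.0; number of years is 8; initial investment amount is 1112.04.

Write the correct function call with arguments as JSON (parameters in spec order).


Mapping each described value to its parameter name:
  'Annual interest rate (e.g., 5.0 for 5%)' -> annual_rate = 4.0
  'Number of years' -> years = 8
  'Initial investment amount' -> principal = 1112.04
compound_interest({"principal": 1112.04, "annual_rate": 4.0, "years": 8})


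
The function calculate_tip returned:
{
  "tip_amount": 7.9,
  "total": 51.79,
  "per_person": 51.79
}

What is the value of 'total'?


51.79


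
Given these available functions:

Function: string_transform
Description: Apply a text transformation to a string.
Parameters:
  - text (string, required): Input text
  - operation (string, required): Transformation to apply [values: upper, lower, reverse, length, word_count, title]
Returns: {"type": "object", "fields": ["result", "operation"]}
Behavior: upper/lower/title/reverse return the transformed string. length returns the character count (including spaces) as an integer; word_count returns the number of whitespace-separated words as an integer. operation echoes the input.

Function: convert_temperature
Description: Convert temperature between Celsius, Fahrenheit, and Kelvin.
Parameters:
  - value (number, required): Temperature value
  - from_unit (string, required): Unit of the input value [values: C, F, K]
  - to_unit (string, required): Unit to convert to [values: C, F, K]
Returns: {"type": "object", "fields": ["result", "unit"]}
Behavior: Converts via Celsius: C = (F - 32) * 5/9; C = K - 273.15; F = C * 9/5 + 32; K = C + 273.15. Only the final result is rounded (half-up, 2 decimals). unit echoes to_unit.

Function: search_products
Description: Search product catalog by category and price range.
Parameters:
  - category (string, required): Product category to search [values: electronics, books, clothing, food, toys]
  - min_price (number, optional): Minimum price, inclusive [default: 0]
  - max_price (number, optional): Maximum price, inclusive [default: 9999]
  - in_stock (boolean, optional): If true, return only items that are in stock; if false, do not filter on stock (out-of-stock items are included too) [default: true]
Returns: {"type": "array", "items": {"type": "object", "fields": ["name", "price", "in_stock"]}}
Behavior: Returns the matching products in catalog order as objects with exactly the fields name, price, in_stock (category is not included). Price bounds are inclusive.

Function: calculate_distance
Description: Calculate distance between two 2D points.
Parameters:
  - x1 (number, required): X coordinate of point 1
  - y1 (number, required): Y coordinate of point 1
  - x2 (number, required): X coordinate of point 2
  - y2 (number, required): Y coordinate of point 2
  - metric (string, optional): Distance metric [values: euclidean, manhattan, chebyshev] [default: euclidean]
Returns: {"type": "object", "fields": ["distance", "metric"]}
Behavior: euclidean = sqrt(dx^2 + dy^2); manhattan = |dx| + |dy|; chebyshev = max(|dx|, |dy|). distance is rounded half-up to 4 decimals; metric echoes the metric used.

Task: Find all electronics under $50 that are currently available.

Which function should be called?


The task needs a function whose description is: Search product catalog by category and price range.
search_products


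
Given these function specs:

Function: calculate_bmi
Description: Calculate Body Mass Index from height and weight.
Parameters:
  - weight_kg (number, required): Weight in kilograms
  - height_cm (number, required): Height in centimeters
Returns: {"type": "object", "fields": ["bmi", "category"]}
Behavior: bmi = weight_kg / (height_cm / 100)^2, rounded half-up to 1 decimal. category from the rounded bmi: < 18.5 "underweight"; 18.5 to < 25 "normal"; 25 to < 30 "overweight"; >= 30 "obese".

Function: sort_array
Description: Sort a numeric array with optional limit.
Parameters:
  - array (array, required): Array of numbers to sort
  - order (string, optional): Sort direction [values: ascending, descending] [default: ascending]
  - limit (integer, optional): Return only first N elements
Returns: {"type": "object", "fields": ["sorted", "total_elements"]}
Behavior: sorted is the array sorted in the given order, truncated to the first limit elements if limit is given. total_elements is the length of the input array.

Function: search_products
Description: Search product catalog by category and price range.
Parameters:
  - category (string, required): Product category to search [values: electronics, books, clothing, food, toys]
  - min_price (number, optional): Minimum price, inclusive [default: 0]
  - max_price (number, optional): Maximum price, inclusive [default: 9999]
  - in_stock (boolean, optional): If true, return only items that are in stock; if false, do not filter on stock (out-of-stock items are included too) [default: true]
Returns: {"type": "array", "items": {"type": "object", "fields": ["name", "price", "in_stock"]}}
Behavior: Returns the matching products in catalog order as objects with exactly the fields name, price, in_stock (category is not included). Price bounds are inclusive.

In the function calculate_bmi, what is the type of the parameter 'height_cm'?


The calculate_bmi spec declares:
  - height_cm (number, required): Height in centimeters
Type:
number


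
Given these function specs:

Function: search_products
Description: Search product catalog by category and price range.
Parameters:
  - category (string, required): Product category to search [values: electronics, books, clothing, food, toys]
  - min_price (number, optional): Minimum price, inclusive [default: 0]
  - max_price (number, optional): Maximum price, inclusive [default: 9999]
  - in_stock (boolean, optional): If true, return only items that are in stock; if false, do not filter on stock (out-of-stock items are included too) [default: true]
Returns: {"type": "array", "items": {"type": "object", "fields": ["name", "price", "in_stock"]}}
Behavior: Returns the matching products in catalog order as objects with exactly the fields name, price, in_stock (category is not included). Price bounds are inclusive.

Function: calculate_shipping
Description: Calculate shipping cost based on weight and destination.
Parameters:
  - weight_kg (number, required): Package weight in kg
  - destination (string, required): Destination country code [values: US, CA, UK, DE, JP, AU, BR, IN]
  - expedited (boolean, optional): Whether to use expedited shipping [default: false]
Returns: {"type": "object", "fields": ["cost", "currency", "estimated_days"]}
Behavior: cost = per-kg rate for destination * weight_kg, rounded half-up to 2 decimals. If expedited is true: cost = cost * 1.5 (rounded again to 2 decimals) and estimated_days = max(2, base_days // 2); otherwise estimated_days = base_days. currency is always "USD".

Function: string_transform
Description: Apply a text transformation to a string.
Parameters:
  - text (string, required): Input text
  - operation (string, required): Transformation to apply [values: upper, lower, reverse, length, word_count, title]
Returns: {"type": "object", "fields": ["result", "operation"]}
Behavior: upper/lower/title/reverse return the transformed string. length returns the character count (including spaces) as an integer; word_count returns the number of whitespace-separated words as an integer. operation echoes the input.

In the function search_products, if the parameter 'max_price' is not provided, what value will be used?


The search_products spec declares:
  - max_price (number, optional): Maximum price, inclusive [default: 9999]
Default:
9999


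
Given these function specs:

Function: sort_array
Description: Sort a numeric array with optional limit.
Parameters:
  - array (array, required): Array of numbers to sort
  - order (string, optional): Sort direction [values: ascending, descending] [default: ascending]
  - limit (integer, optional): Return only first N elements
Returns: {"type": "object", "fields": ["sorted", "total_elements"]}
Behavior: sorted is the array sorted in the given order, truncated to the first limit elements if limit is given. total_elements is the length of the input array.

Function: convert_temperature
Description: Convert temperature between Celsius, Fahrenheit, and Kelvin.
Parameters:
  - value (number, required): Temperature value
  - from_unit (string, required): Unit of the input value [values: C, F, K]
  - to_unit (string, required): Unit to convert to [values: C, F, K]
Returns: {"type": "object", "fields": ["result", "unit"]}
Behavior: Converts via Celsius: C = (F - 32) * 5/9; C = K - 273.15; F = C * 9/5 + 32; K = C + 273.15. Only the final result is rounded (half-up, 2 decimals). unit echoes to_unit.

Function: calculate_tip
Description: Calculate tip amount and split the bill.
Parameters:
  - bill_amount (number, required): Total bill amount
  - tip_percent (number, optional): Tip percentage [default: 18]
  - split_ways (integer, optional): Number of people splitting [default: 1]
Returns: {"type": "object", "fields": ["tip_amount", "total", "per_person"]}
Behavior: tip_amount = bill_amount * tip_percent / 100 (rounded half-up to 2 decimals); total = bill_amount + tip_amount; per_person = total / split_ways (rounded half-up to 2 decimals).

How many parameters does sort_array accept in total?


Parameters of sort_array: array (required), order (optional), limit (optional)
Total:
3


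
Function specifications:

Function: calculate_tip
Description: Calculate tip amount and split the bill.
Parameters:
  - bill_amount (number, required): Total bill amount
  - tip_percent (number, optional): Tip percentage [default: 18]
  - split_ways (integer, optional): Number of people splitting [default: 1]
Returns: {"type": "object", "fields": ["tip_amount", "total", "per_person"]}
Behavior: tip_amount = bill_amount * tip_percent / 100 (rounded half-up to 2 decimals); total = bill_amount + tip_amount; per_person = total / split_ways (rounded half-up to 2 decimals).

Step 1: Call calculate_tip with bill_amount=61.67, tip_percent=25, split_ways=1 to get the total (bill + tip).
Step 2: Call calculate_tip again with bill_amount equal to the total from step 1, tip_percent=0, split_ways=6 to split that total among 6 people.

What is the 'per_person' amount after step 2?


Step 1: calculate_tip(bill_amount=61.67, tip_percent=25, split_ways=1)
  tip_amount = 61.67 * 25/100 = 15.4175 -> 15.42
  total = 61.67 + 15.42 = 77.09
  per_person = 77.09 / 1 = 77.09 -> 77.09
  -> total = 77.09
Step 2: calculate_tip(bill_amount=77.09, tip_percent=0, split_ways=6)
  tip_amount = 77.09 * 0/100 = 0 -> 0.00
  total = 77.09 + 0.00 = 77.09
  per_person = 77.09 / 6 = 12.848333 -> 12.85
  -> per_person = 12.85
$12.85


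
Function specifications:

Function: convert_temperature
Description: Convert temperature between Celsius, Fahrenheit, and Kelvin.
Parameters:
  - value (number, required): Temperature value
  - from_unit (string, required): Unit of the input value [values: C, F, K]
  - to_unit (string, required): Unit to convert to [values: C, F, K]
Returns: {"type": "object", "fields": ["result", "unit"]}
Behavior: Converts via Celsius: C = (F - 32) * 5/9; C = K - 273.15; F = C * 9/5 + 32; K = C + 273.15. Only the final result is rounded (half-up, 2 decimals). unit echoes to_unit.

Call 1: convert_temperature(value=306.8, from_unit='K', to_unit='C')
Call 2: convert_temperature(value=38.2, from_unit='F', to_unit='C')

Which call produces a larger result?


Call 1:
  To C: 306.8 - 273.15 = 33.65
  Target is C: 33.65
  Round to 2 decimals: 33.65
  -> 33.65 C
Call 2:
  To C: (38.2 - 32) * 5/9 = 3.444444
  Target is C: 3.444444
  Round to 2 decimals: 3.44
  -> 3.44 C
Call 1 (33.65 C)


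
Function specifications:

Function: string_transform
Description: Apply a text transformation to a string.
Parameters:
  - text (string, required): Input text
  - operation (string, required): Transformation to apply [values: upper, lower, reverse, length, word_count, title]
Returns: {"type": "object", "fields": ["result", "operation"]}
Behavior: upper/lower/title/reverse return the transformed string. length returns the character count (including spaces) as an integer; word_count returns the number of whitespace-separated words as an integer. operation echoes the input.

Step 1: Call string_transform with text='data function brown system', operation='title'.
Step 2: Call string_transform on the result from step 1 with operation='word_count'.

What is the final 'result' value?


Step 1: string_transform(text='data function brown system', operation='title')
  -> result = 'Data Function Brown System'
Step 2: string_transform(text='Data Function Brown System', operation='word_count')
  words: Data, Function, Brown, System -> 4
  -> result = 4
4


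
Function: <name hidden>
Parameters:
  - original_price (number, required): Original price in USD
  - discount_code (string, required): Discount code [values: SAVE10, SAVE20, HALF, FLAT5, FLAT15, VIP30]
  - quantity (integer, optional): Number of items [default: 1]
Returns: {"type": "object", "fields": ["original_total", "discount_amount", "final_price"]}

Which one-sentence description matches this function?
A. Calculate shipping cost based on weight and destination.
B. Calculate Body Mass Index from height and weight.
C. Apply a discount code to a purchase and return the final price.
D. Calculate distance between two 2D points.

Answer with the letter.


Parameters original_price, discount_code, quantity and return ["original_total", "discount_amount", "final_price"] fit: Apply a discount code to a purchase and return the final price.
C


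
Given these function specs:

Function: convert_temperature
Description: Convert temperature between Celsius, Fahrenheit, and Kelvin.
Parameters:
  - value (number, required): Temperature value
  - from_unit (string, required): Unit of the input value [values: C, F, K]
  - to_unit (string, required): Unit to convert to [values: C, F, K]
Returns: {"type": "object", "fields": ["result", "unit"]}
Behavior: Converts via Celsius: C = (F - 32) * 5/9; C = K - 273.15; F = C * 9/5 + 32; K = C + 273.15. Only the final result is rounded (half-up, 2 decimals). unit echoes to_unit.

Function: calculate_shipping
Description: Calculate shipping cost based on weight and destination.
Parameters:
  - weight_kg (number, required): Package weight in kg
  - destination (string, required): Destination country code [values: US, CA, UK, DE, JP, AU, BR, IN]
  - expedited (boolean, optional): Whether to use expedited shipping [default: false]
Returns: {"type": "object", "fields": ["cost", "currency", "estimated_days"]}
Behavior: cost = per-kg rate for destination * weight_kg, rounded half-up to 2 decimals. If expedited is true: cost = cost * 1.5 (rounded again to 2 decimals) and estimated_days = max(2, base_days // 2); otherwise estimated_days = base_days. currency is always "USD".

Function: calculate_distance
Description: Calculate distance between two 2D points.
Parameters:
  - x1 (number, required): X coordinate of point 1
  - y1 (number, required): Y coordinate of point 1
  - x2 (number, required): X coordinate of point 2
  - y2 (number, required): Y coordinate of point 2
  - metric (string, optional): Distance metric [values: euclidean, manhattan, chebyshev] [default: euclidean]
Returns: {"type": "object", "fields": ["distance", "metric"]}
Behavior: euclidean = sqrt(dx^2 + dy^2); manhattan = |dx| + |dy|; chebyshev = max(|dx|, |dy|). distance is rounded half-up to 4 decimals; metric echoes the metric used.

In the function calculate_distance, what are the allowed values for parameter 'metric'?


The calculate_distance spec declares:
  - metric (string, optional): Distance metric [values: euclidean, manhattan, chebyshev] [default: euclidean]
Allowed values:
euclidean, manhattan, chebyshev


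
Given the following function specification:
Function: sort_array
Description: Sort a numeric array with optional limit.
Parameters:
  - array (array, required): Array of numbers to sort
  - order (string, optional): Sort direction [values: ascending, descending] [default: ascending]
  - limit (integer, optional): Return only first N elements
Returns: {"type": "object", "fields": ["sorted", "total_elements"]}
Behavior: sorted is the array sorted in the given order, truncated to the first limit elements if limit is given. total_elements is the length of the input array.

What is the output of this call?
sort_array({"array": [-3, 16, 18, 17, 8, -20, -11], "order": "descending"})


sorted descending: [18, 17, 16, 8, -3, -11, -20]
total_elements = len(input) = 7
Output:
{"sorted": [18, 17, 16, 8, -3, -11, -20], "total_elements": 7}


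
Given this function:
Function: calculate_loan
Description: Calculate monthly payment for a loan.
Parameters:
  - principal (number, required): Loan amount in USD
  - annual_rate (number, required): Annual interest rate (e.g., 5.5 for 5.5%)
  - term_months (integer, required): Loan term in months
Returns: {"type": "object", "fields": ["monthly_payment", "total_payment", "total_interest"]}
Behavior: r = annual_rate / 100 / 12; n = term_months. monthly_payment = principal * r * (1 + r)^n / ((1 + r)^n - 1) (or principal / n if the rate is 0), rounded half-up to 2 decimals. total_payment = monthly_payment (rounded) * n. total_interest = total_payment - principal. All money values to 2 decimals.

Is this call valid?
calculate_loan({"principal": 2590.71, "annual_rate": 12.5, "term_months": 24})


Checking all required parameters present and types match... All valid.
Valid


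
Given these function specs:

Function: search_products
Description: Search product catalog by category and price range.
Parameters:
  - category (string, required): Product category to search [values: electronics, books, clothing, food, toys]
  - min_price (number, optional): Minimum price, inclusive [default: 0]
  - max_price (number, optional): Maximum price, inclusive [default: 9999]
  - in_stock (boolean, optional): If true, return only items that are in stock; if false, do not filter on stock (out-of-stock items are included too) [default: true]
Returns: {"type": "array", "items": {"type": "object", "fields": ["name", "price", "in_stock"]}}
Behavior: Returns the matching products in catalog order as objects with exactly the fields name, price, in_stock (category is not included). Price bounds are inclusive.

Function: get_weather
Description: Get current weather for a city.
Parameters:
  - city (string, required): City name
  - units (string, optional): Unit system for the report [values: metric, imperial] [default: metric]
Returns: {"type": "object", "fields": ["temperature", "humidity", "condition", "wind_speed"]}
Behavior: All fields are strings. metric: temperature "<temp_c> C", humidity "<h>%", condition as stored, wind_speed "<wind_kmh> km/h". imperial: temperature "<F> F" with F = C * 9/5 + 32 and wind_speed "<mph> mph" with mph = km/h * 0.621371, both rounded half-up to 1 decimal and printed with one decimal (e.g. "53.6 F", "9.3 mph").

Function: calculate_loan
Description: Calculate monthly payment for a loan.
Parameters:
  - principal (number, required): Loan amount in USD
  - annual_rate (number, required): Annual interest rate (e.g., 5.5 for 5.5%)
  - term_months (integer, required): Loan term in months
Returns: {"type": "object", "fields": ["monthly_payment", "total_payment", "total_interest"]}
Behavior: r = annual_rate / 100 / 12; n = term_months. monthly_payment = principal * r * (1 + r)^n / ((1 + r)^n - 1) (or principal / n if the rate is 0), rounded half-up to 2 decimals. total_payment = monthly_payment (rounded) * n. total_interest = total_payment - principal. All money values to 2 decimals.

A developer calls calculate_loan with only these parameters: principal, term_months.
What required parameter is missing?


Required parameters: principal, annual_rate, term_months
Provided: principal, term_months
Missing: annual_rate
annual_rate


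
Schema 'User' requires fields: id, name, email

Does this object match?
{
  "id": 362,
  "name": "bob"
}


Checking required fields...
Missing: email
Invalid - missing required field 'email'


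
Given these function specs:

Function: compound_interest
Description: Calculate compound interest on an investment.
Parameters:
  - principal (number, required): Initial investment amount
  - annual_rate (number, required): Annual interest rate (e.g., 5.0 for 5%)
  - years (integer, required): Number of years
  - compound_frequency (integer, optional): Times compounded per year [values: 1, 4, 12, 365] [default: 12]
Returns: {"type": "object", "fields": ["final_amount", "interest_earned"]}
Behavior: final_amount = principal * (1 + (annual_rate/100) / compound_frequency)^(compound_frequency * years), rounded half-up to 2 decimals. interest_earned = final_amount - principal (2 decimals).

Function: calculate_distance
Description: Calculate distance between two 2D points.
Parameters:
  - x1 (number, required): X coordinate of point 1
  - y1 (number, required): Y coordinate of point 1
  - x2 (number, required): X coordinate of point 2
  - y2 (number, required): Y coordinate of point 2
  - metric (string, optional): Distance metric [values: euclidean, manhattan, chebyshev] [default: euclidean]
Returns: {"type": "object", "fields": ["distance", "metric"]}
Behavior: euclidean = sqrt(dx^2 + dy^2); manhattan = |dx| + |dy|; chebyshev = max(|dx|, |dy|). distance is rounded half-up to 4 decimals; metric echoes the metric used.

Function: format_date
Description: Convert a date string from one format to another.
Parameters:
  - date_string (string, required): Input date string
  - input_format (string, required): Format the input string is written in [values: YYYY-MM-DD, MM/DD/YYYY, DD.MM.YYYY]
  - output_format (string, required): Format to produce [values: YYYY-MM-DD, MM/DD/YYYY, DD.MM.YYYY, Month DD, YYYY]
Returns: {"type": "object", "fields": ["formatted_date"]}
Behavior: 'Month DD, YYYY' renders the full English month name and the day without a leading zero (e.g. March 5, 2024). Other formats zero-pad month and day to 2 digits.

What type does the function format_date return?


The format_date spec declares Returns: {"type": "object", "fields": ["formatted_date"]}
Type:
object


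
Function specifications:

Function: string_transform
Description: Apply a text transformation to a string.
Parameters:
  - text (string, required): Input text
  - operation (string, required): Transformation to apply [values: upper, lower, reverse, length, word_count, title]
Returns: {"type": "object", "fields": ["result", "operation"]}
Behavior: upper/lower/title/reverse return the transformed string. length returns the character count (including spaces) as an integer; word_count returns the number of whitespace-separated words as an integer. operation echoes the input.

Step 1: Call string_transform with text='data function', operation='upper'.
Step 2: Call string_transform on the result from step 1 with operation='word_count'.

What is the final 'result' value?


Step 1: string_transform(text='data function', operation='upper')
  -> result = 'DATA FUNCTION'
Step 2: string_transform(text='DATA FUNCTION', operation='word_count')
  words: DATA, FUNCTION -> 2
  -> result = 2
2


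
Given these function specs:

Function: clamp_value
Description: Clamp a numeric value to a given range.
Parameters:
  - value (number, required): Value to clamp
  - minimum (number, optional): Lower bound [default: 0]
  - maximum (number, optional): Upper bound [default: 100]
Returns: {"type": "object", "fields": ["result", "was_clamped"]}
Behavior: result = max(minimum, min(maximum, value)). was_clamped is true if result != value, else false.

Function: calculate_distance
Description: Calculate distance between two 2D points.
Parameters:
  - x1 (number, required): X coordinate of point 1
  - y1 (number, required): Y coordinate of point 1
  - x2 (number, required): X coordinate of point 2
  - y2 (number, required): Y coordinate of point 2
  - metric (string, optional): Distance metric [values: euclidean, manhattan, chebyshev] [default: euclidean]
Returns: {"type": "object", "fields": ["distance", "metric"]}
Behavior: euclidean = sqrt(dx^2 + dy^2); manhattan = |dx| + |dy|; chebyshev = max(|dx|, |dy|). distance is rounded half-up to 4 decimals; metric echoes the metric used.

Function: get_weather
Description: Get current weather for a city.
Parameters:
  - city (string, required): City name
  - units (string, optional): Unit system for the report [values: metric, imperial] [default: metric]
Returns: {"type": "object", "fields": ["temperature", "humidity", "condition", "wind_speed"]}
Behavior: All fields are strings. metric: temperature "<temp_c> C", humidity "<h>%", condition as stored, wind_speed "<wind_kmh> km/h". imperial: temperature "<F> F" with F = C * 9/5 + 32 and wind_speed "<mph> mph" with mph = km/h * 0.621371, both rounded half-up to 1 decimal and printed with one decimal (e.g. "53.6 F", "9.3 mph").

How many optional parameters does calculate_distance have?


Parameters of calculate_distance: x1 (required), y1 (required), x2 (required), y2 (required), metric (optional)
Optional count:
1
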